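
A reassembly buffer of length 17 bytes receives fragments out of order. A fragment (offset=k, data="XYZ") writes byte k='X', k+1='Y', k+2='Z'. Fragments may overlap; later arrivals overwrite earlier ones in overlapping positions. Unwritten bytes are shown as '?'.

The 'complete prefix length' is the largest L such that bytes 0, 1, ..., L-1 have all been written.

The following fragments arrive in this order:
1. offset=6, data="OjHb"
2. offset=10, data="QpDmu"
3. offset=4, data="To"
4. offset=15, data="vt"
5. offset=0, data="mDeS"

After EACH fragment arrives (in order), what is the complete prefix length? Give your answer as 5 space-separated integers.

Answer: 0 0 0 0 17

Derivation:
Fragment 1: offset=6 data="OjHb" -> buffer=??????OjHb??????? -> prefix_len=0
Fragment 2: offset=10 data="QpDmu" -> buffer=??????OjHbQpDmu?? -> prefix_len=0
Fragment 3: offset=4 data="To" -> buffer=????ToOjHbQpDmu?? -> prefix_len=0
Fragment 4: offset=15 data="vt" -> buffer=????ToOjHbQpDmuvt -> prefix_len=0
Fragment 5: offset=0 data="mDeS" -> buffer=mDeSToOjHbQpDmuvt -> prefix_len=17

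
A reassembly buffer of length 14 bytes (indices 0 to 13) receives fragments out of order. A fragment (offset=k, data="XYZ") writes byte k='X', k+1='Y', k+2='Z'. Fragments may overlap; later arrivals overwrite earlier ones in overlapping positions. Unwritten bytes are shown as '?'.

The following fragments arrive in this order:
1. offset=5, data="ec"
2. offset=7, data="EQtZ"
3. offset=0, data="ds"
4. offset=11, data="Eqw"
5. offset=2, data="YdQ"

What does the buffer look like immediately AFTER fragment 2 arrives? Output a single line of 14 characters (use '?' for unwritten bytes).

Fragment 1: offset=5 data="ec" -> buffer=?????ec???????
Fragment 2: offset=7 data="EQtZ" -> buffer=?????ecEQtZ???

Answer: ?????ecEQtZ???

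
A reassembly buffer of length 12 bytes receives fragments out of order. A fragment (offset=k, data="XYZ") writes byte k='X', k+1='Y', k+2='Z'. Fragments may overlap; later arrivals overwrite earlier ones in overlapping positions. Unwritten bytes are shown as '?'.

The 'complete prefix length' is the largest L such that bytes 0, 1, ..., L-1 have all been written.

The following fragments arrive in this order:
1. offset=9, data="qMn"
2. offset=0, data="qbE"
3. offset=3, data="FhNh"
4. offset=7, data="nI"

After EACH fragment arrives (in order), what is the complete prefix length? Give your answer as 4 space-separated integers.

Fragment 1: offset=9 data="qMn" -> buffer=?????????qMn -> prefix_len=0
Fragment 2: offset=0 data="qbE" -> buffer=qbE??????qMn -> prefix_len=3
Fragment 3: offset=3 data="FhNh" -> buffer=qbEFhNh??qMn -> prefix_len=7
Fragment 4: offset=7 data="nI" -> buffer=qbEFhNhnIqMn -> prefix_len=12

Answer: 0 3 7 12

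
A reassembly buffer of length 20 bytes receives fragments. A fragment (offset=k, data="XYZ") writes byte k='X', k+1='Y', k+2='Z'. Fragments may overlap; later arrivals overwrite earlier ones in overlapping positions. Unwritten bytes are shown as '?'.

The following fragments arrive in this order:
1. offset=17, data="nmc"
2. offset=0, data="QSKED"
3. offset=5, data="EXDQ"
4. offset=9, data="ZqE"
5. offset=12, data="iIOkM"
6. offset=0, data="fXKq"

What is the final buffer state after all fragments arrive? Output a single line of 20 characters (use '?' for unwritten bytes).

Answer: fXKqDEXDQZqEiIOkMnmc

Derivation:
Fragment 1: offset=17 data="nmc" -> buffer=?????????????????nmc
Fragment 2: offset=0 data="QSKED" -> buffer=QSKED????????????nmc
Fragment 3: offset=5 data="EXDQ" -> buffer=QSKEDEXDQ????????nmc
Fragment 4: offset=9 data="ZqE" -> buffer=QSKEDEXDQZqE?????nmc
Fragment 5: offset=12 data="iIOkM" -> buffer=QSKEDEXDQZqEiIOkMnmc
Fragment 6: offset=0 data="fXKq" -> buffer=fXKqDEXDQZqEiIOkMnmc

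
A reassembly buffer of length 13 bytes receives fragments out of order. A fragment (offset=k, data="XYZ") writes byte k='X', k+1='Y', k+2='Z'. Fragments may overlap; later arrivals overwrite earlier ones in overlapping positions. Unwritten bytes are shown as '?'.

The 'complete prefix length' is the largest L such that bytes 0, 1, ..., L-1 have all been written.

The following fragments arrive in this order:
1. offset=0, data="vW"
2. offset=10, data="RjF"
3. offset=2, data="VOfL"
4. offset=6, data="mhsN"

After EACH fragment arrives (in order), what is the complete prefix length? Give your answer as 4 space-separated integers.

Answer: 2 2 6 13

Derivation:
Fragment 1: offset=0 data="vW" -> buffer=vW??????????? -> prefix_len=2
Fragment 2: offset=10 data="RjF" -> buffer=vW????????RjF -> prefix_len=2
Fragment 3: offset=2 data="VOfL" -> buffer=vWVOfL????RjF -> prefix_len=6
Fragment 4: offset=6 data="mhsN" -> buffer=vWVOfLmhsNRjF -> prefix_len=13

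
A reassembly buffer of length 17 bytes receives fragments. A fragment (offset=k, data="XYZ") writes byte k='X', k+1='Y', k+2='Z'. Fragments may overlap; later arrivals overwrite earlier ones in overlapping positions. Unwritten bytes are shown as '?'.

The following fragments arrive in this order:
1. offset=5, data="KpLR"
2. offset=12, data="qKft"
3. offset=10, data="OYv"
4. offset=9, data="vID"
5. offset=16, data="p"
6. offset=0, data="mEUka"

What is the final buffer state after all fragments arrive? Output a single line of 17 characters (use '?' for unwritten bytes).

Fragment 1: offset=5 data="KpLR" -> buffer=?????KpLR????????
Fragment 2: offset=12 data="qKft" -> buffer=?????KpLR???qKft?
Fragment 3: offset=10 data="OYv" -> buffer=?????KpLR?OYvKft?
Fragment 4: offset=9 data="vID" -> buffer=?????KpLRvIDvKft?
Fragment 5: offset=16 data="p" -> buffer=?????KpLRvIDvKftp
Fragment 6: offset=0 data="mEUka" -> buffer=mEUkaKpLRvIDvKftp

Answer: mEUkaKpLRvIDvKftp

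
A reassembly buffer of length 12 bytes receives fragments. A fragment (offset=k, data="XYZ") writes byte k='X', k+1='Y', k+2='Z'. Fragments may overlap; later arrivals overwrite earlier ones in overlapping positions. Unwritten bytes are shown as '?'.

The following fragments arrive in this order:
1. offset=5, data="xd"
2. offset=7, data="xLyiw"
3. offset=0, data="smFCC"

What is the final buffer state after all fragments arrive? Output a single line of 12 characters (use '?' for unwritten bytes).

Fragment 1: offset=5 data="xd" -> buffer=?????xd?????
Fragment 2: offset=7 data="xLyiw" -> buffer=?????xdxLyiw
Fragment 3: offset=0 data="smFCC" -> buffer=smFCCxdxLyiw

Answer: smFCCxdxLyiw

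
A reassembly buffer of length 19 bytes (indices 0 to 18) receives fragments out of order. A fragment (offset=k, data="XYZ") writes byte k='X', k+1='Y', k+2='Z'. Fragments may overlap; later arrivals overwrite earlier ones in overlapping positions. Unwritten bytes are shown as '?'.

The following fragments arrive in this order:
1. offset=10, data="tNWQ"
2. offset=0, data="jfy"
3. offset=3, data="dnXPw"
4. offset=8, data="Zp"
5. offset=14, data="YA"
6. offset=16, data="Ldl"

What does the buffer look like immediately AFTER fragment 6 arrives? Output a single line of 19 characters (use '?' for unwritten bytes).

Fragment 1: offset=10 data="tNWQ" -> buffer=??????????tNWQ?????
Fragment 2: offset=0 data="jfy" -> buffer=jfy???????tNWQ?????
Fragment 3: offset=3 data="dnXPw" -> buffer=jfydnXPw??tNWQ?????
Fragment 4: offset=8 data="Zp" -> buffer=jfydnXPwZptNWQ?????
Fragment 5: offset=14 data="YA" -> buffer=jfydnXPwZptNWQYA???
Fragment 6: offset=16 data="Ldl" -> buffer=jfydnXPwZptNWQYALdl

Answer: jfydnXPwZptNWQYALdl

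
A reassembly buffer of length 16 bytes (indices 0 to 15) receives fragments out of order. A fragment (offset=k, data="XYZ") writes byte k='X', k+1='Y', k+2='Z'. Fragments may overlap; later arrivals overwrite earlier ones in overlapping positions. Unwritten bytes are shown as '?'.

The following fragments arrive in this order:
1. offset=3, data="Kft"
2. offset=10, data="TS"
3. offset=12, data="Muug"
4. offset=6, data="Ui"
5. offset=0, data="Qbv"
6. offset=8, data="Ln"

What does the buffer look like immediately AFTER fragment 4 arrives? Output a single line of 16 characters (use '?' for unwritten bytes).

Answer: ???KftUi??TSMuug

Derivation:
Fragment 1: offset=3 data="Kft" -> buffer=???Kft??????????
Fragment 2: offset=10 data="TS" -> buffer=???Kft????TS????
Fragment 3: offset=12 data="Muug" -> buffer=???Kft????TSMuug
Fragment 4: offset=6 data="Ui" -> buffer=???KftUi??TSMuug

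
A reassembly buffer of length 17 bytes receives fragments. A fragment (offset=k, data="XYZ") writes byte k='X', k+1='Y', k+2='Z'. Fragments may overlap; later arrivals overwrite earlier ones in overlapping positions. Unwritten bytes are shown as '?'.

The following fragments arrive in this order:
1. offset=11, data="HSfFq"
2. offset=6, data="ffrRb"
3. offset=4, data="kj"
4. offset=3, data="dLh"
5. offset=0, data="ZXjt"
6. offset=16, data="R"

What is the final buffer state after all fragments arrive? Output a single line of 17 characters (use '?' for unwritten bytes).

Fragment 1: offset=11 data="HSfFq" -> buffer=???????????HSfFq?
Fragment 2: offset=6 data="ffrRb" -> buffer=??????ffrRbHSfFq?
Fragment 3: offset=4 data="kj" -> buffer=????kjffrRbHSfFq?
Fragment 4: offset=3 data="dLh" -> buffer=???dLhffrRbHSfFq?
Fragment 5: offset=0 data="ZXjt" -> buffer=ZXjtLhffrRbHSfFq?
Fragment 6: offset=16 data="R" -> buffer=ZXjtLhffrRbHSfFqR

Answer: ZXjtLhffrRbHSfFqR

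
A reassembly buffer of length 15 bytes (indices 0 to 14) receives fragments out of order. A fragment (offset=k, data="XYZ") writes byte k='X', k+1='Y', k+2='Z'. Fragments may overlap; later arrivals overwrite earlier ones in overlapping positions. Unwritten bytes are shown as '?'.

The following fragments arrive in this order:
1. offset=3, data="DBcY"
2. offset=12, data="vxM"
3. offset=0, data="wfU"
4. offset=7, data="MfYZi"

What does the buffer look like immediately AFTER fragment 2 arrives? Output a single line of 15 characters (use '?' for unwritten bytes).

Answer: ???DBcY?????vxM

Derivation:
Fragment 1: offset=3 data="DBcY" -> buffer=???DBcY????????
Fragment 2: offset=12 data="vxM" -> buffer=???DBcY?????vxM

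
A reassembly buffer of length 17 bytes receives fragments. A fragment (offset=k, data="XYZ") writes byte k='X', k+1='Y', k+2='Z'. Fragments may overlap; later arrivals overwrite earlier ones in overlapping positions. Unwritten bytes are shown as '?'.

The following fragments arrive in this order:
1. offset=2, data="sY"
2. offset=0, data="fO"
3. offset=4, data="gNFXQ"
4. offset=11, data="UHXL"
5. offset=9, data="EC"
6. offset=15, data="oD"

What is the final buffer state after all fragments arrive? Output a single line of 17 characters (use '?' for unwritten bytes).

Fragment 1: offset=2 data="sY" -> buffer=??sY?????????????
Fragment 2: offset=0 data="fO" -> buffer=fOsY?????????????
Fragment 3: offset=4 data="gNFXQ" -> buffer=fOsYgNFXQ????????
Fragment 4: offset=11 data="UHXL" -> buffer=fOsYgNFXQ??UHXL??
Fragment 5: offset=9 data="EC" -> buffer=fOsYgNFXQECUHXL??
Fragment 6: offset=15 data="oD" -> buffer=fOsYgNFXQECUHXLoD

Answer: fOsYgNFXQECUHXLoD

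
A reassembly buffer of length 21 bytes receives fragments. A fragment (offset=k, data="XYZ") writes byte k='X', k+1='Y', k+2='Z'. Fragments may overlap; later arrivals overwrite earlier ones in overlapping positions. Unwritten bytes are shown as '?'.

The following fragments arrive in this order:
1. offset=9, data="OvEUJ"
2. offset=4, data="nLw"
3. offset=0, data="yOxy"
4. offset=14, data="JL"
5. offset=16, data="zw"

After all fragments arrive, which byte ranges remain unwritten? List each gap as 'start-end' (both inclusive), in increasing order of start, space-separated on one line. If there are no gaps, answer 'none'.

Answer: 7-8 18-20

Derivation:
Fragment 1: offset=9 len=5
Fragment 2: offset=4 len=3
Fragment 3: offset=0 len=4
Fragment 4: offset=14 len=2
Fragment 5: offset=16 len=2
Gaps: 7-8 18-20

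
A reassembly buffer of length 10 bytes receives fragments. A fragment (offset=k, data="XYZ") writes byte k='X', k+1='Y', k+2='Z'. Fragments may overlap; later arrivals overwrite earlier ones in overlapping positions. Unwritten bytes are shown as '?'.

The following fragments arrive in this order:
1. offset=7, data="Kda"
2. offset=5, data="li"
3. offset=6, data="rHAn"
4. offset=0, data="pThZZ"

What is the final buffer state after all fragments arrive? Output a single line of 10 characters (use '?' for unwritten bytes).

Answer: pThZZlrHAn

Derivation:
Fragment 1: offset=7 data="Kda" -> buffer=???????Kda
Fragment 2: offset=5 data="li" -> buffer=?????liKda
Fragment 3: offset=6 data="rHAn" -> buffer=?????lrHAn
Fragment 4: offset=0 data="pThZZ" -> buffer=pThZZlrHAn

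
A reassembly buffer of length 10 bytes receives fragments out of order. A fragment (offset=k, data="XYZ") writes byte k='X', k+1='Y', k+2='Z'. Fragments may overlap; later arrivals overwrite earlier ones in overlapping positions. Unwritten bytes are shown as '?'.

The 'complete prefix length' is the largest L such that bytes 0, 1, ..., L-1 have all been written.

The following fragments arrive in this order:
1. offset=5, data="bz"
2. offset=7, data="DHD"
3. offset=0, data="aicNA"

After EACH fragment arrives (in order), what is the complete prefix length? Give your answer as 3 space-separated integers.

Answer: 0 0 10

Derivation:
Fragment 1: offset=5 data="bz" -> buffer=?????bz??? -> prefix_len=0
Fragment 2: offset=7 data="DHD" -> buffer=?????bzDHD -> prefix_len=0
Fragment 3: offset=0 data="aicNA" -> buffer=aicNAbzDHD -> prefix_len=10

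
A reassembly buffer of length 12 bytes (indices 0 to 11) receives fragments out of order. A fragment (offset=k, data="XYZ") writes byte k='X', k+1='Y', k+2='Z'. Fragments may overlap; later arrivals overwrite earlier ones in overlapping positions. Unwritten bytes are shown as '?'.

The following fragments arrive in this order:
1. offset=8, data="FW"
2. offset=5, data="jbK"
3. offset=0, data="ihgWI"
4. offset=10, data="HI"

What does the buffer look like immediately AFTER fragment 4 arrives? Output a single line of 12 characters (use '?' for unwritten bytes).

Answer: ihgWIjbKFWHI

Derivation:
Fragment 1: offset=8 data="FW" -> buffer=????????FW??
Fragment 2: offset=5 data="jbK" -> buffer=?????jbKFW??
Fragment 3: offset=0 data="ihgWI" -> buffer=ihgWIjbKFW??
Fragment 4: offset=10 data="HI" -> buffer=ihgWIjbKFWHI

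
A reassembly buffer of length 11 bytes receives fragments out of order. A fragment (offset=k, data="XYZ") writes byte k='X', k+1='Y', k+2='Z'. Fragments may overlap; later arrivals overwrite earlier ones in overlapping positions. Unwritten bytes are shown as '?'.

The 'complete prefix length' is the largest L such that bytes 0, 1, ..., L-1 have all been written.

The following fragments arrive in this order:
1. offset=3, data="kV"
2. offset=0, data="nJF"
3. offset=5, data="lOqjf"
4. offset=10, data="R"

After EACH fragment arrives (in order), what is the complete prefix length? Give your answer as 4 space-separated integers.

Fragment 1: offset=3 data="kV" -> buffer=???kV?????? -> prefix_len=0
Fragment 2: offset=0 data="nJF" -> buffer=nJFkV?????? -> prefix_len=5
Fragment 3: offset=5 data="lOqjf" -> buffer=nJFkVlOqjf? -> prefix_len=10
Fragment 4: offset=10 data="R" -> buffer=nJFkVlOqjfR -> prefix_len=11

Answer: 0 5 10 11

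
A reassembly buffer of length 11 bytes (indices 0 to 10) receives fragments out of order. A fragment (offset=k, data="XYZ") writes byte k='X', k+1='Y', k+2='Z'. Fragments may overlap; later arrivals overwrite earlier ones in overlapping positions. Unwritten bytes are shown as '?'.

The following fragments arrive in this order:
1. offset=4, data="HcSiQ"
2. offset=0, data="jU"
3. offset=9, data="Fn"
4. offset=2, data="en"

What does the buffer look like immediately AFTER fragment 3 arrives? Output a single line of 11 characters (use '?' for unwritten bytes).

Fragment 1: offset=4 data="HcSiQ" -> buffer=????HcSiQ??
Fragment 2: offset=0 data="jU" -> buffer=jU??HcSiQ??
Fragment 3: offset=9 data="Fn" -> buffer=jU??HcSiQFn

Answer: jU??HcSiQFn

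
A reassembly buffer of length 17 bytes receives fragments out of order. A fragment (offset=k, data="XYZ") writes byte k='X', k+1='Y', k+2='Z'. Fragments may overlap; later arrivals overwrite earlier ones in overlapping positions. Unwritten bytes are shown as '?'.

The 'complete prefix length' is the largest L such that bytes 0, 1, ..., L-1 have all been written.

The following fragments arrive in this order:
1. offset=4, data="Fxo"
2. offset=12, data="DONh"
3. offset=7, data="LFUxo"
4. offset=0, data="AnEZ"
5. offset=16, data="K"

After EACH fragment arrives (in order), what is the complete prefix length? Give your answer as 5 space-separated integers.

Fragment 1: offset=4 data="Fxo" -> buffer=????Fxo?????????? -> prefix_len=0
Fragment 2: offset=12 data="DONh" -> buffer=????Fxo?????DONh? -> prefix_len=0
Fragment 3: offset=7 data="LFUxo" -> buffer=????FxoLFUxoDONh? -> prefix_len=0
Fragment 4: offset=0 data="AnEZ" -> buffer=AnEZFxoLFUxoDONh? -> prefix_len=16
Fragment 5: offset=16 data="K" -> buffer=AnEZFxoLFUxoDONhK -> prefix_len=17

Answer: 0 0 0 16 17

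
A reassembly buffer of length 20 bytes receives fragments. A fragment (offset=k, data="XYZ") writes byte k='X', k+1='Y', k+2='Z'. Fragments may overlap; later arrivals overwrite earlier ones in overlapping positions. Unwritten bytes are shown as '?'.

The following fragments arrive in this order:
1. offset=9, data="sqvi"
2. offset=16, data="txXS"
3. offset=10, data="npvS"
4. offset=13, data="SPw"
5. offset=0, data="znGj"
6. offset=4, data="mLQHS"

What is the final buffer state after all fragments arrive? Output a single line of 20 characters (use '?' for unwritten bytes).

Answer: znGjmLQHSsnpvSPwtxXS

Derivation:
Fragment 1: offset=9 data="sqvi" -> buffer=?????????sqvi???????
Fragment 2: offset=16 data="txXS" -> buffer=?????????sqvi???txXS
Fragment 3: offset=10 data="npvS" -> buffer=?????????snpvS??txXS
Fragment 4: offset=13 data="SPw" -> buffer=?????????snpvSPwtxXS
Fragment 5: offset=0 data="znGj" -> buffer=znGj?????snpvSPwtxXS
Fragment 6: offset=4 data="mLQHS" -> buffer=znGjmLQHSsnpvSPwtxXS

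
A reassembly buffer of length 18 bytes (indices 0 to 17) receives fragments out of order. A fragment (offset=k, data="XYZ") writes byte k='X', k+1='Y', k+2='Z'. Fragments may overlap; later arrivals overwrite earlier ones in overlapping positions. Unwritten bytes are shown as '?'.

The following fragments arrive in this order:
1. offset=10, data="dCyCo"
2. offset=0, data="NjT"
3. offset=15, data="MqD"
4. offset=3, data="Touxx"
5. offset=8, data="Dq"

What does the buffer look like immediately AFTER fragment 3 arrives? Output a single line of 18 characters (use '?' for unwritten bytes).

Answer: NjT???????dCyCoMqD

Derivation:
Fragment 1: offset=10 data="dCyCo" -> buffer=??????????dCyCo???
Fragment 2: offset=0 data="NjT" -> buffer=NjT???????dCyCo???
Fragment 3: offset=15 data="MqD" -> buffer=NjT???????dCyCoMqD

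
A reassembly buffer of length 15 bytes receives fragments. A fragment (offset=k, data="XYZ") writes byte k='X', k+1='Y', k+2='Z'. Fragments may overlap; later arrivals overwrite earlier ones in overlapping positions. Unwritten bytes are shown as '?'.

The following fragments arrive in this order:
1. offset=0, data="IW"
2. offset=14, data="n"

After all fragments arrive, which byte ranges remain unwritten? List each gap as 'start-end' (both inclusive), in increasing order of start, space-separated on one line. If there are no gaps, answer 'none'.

Fragment 1: offset=0 len=2
Fragment 2: offset=14 len=1
Gaps: 2-13

Answer: 2-13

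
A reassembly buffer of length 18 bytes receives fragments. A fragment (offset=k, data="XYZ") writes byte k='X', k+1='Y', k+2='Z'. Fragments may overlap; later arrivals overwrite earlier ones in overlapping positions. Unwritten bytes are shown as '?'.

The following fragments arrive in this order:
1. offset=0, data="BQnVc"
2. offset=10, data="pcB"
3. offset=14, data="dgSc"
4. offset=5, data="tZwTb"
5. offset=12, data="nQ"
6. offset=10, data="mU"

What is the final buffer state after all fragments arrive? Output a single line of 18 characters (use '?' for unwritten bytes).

Fragment 1: offset=0 data="BQnVc" -> buffer=BQnVc?????????????
Fragment 2: offset=10 data="pcB" -> buffer=BQnVc?????pcB?????
Fragment 3: offset=14 data="dgSc" -> buffer=BQnVc?????pcB?dgSc
Fragment 4: offset=5 data="tZwTb" -> buffer=BQnVctZwTbpcB?dgSc
Fragment 5: offset=12 data="nQ" -> buffer=BQnVctZwTbpcnQdgSc
Fragment 6: offset=10 data="mU" -> buffer=BQnVctZwTbmUnQdgSc

Answer: BQnVctZwTbmUnQdgSc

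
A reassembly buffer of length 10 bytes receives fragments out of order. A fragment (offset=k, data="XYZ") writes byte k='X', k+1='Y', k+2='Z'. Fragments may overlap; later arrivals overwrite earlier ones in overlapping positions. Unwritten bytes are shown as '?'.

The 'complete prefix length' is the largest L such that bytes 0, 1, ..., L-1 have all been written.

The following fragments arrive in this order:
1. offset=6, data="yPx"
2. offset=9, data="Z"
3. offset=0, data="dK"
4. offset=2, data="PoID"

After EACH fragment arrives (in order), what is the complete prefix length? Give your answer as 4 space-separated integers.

Answer: 0 0 2 10

Derivation:
Fragment 1: offset=6 data="yPx" -> buffer=??????yPx? -> prefix_len=0
Fragment 2: offset=9 data="Z" -> buffer=??????yPxZ -> prefix_len=0
Fragment 3: offset=0 data="dK" -> buffer=dK????yPxZ -> prefix_len=2
Fragment 4: offset=2 data="PoID" -> buffer=dKPoIDyPxZ -> prefix_len=10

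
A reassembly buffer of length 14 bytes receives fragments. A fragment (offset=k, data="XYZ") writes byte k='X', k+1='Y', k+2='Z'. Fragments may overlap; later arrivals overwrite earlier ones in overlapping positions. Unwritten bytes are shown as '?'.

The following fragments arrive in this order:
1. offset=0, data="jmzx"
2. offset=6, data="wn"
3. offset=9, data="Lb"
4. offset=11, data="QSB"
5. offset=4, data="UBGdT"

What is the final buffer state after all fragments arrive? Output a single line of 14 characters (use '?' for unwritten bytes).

Fragment 1: offset=0 data="jmzx" -> buffer=jmzx??????????
Fragment 2: offset=6 data="wn" -> buffer=jmzx??wn??????
Fragment 3: offset=9 data="Lb" -> buffer=jmzx??wn?Lb???
Fragment 4: offset=11 data="QSB" -> buffer=jmzx??wn?LbQSB
Fragment 5: offset=4 data="UBGdT" -> buffer=jmzxUBGdTLbQSB

Answer: jmzxUBGdTLbQSB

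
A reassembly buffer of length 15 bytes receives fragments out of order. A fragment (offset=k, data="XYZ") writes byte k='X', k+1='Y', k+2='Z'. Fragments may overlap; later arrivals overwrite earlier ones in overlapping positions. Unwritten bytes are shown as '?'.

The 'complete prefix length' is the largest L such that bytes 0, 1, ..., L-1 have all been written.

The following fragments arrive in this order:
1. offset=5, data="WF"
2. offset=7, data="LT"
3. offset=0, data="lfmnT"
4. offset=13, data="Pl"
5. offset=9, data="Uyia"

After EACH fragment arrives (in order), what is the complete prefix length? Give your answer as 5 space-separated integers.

Answer: 0 0 9 9 15

Derivation:
Fragment 1: offset=5 data="WF" -> buffer=?????WF???????? -> prefix_len=0
Fragment 2: offset=7 data="LT" -> buffer=?????WFLT?????? -> prefix_len=0
Fragment 3: offset=0 data="lfmnT" -> buffer=lfmnTWFLT?????? -> prefix_len=9
Fragment 4: offset=13 data="Pl" -> buffer=lfmnTWFLT????Pl -> prefix_len=9
Fragment 5: offset=9 data="Uyia" -> buffer=lfmnTWFLTUyiaPl -> prefix_len=15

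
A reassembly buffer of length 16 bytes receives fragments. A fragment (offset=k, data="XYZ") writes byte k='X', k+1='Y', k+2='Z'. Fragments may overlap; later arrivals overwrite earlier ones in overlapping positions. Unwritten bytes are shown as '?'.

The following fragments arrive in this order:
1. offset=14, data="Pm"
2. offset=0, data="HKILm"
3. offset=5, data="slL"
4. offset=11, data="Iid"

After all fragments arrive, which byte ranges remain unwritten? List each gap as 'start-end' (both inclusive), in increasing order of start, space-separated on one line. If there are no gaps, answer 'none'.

Fragment 1: offset=14 len=2
Fragment 2: offset=0 len=5
Fragment 3: offset=5 len=3
Fragment 4: offset=11 len=3
Gaps: 8-10

Answer: 8-10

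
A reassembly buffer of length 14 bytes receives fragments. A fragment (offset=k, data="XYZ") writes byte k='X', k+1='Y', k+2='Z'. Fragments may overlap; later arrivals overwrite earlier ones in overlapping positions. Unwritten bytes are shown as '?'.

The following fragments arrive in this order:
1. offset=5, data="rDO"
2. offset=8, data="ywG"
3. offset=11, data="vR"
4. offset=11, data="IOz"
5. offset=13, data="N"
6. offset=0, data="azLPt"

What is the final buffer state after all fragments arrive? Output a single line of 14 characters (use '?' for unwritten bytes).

Answer: azLPtrDOywGION

Derivation:
Fragment 1: offset=5 data="rDO" -> buffer=?????rDO??????
Fragment 2: offset=8 data="ywG" -> buffer=?????rDOywG???
Fragment 3: offset=11 data="vR" -> buffer=?????rDOywGvR?
Fragment 4: offset=11 data="IOz" -> buffer=?????rDOywGIOz
Fragment 5: offset=13 data="N" -> buffer=?????rDOywGION
Fragment 6: offset=0 data="azLPt" -> buffer=azLPtrDOywGION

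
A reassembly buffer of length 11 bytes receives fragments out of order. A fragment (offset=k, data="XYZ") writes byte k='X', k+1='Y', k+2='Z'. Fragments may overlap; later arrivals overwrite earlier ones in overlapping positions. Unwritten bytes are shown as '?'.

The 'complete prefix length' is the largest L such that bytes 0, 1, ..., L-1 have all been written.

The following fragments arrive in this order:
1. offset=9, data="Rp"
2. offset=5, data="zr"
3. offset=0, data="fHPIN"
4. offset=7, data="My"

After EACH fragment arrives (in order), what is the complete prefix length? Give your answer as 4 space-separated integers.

Fragment 1: offset=9 data="Rp" -> buffer=?????????Rp -> prefix_len=0
Fragment 2: offset=5 data="zr" -> buffer=?????zr??Rp -> prefix_len=0
Fragment 3: offset=0 data="fHPIN" -> buffer=fHPINzr??Rp -> prefix_len=7
Fragment 4: offset=7 data="My" -> buffer=fHPINzrMyRp -> prefix_len=11

Answer: 0 0 7 11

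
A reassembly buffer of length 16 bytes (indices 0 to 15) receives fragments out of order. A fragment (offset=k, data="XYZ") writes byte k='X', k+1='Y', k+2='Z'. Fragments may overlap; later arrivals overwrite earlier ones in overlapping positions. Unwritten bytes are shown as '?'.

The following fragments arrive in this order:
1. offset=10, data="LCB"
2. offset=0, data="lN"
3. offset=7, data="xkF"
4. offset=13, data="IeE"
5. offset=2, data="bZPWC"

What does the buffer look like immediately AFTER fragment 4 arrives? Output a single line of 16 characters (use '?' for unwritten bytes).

Answer: lN?????xkFLCBIeE

Derivation:
Fragment 1: offset=10 data="LCB" -> buffer=??????????LCB???
Fragment 2: offset=0 data="lN" -> buffer=lN????????LCB???
Fragment 3: offset=7 data="xkF" -> buffer=lN?????xkFLCB???
Fragment 4: offset=13 data="IeE" -> buffer=lN?????xkFLCBIeE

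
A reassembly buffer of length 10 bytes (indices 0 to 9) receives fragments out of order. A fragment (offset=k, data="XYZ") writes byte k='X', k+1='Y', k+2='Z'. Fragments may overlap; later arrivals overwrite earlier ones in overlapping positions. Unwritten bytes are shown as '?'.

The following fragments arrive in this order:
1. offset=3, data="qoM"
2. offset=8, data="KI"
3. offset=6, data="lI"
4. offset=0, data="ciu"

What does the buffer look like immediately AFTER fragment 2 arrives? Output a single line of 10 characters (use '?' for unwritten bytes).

Answer: ???qoM??KI

Derivation:
Fragment 1: offset=3 data="qoM" -> buffer=???qoM????
Fragment 2: offset=8 data="KI" -> buffer=???qoM??KI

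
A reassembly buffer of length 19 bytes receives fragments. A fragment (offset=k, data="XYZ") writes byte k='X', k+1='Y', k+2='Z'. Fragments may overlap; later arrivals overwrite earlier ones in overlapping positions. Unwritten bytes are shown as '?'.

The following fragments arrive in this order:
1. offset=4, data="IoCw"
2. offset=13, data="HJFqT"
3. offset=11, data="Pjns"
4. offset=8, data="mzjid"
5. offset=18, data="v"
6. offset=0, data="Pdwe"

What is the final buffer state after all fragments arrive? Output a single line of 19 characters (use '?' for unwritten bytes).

Answer: PdweIoCwmzjidnsFqTv

Derivation:
Fragment 1: offset=4 data="IoCw" -> buffer=????IoCw???????????
Fragment 2: offset=13 data="HJFqT" -> buffer=????IoCw?????HJFqT?
Fragment 3: offset=11 data="Pjns" -> buffer=????IoCw???PjnsFqT?
Fragment 4: offset=8 data="mzjid" -> buffer=????IoCwmzjidnsFqT?
Fragment 5: offset=18 data="v" -> buffer=????IoCwmzjidnsFqTv
Fragment 6: offset=0 data="Pdwe" -> buffer=PdweIoCwmzjidnsFqTv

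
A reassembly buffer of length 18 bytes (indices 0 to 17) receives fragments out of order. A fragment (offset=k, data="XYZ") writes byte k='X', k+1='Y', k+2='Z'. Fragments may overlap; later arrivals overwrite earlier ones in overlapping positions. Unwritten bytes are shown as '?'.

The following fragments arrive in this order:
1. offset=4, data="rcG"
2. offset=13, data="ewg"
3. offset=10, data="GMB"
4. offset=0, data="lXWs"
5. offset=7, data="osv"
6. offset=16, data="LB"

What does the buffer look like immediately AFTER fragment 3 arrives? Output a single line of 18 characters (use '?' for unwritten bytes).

Fragment 1: offset=4 data="rcG" -> buffer=????rcG???????????
Fragment 2: offset=13 data="ewg" -> buffer=????rcG??????ewg??
Fragment 3: offset=10 data="GMB" -> buffer=????rcG???GMBewg??

Answer: ????rcG???GMBewg??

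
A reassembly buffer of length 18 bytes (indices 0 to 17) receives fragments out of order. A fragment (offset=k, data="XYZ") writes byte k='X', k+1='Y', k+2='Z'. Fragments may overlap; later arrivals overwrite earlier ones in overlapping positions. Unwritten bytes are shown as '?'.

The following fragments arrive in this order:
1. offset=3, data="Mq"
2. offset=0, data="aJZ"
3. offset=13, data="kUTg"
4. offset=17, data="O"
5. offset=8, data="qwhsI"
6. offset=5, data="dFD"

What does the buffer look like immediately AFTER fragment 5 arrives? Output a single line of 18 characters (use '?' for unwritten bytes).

Answer: aJZMq???qwhsIkUTgO

Derivation:
Fragment 1: offset=3 data="Mq" -> buffer=???Mq?????????????
Fragment 2: offset=0 data="aJZ" -> buffer=aJZMq?????????????
Fragment 3: offset=13 data="kUTg" -> buffer=aJZMq????????kUTg?
Fragment 4: offset=17 data="O" -> buffer=aJZMq????????kUTgO
Fragment 5: offset=8 data="qwhsI" -> buffer=aJZMq???qwhsIkUTgO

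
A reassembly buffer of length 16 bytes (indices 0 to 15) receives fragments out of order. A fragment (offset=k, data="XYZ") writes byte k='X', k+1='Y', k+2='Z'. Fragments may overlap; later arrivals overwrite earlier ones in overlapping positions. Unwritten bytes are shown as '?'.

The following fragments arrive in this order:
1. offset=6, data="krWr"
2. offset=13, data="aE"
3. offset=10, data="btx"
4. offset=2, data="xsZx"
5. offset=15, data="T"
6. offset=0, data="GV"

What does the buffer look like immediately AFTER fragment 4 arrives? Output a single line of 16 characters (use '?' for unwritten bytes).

Fragment 1: offset=6 data="krWr" -> buffer=??????krWr??????
Fragment 2: offset=13 data="aE" -> buffer=??????krWr???aE?
Fragment 3: offset=10 data="btx" -> buffer=??????krWrbtxaE?
Fragment 4: offset=2 data="xsZx" -> buffer=??xsZxkrWrbtxaE?

Answer: ??xsZxkrWrbtxaE?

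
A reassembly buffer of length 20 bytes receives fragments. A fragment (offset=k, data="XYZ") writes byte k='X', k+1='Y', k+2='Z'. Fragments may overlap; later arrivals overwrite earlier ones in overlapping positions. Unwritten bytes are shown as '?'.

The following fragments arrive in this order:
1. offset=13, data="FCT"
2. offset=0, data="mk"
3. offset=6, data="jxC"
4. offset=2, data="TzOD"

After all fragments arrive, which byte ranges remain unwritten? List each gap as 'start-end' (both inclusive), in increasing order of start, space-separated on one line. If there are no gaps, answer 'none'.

Answer: 9-12 16-19

Derivation:
Fragment 1: offset=13 len=3
Fragment 2: offset=0 len=2
Fragment 3: offset=6 len=3
Fragment 4: offset=2 len=4
Gaps: 9-12 16-19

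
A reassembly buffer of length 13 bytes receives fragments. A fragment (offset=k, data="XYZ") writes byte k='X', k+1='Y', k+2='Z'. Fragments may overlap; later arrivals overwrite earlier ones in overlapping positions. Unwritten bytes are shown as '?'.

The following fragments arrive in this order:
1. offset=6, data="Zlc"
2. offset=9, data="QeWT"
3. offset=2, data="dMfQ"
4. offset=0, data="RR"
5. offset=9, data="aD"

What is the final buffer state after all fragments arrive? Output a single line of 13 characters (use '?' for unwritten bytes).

Answer: RRdMfQZlcaDWT

Derivation:
Fragment 1: offset=6 data="Zlc" -> buffer=??????Zlc????
Fragment 2: offset=9 data="QeWT" -> buffer=??????ZlcQeWT
Fragment 3: offset=2 data="dMfQ" -> buffer=??dMfQZlcQeWT
Fragment 4: offset=0 data="RR" -> buffer=RRdMfQZlcQeWT
Fragment 5: offset=9 data="aD" -> buffer=RRdMfQZlcaDWT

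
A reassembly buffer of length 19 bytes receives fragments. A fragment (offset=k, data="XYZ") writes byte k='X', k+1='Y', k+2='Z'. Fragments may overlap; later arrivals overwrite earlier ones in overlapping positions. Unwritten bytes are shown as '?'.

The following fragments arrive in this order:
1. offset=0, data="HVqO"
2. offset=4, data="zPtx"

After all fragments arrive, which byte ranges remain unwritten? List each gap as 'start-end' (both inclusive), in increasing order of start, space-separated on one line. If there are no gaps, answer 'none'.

Fragment 1: offset=0 len=4
Fragment 2: offset=4 len=4
Gaps: 8-18

Answer: 8-18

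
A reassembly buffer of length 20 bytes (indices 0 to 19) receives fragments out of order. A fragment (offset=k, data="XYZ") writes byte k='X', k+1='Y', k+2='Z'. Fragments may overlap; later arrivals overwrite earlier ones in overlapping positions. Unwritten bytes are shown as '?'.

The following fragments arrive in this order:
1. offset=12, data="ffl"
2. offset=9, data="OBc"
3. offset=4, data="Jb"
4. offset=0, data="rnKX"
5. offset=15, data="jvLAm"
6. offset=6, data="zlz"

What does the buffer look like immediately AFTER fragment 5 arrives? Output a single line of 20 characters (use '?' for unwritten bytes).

Answer: rnKXJb???OBcffljvLAm

Derivation:
Fragment 1: offset=12 data="ffl" -> buffer=????????????ffl?????
Fragment 2: offset=9 data="OBc" -> buffer=?????????OBcffl?????
Fragment 3: offset=4 data="Jb" -> buffer=????Jb???OBcffl?????
Fragment 4: offset=0 data="rnKX" -> buffer=rnKXJb???OBcffl?????
Fragment 5: offset=15 data="jvLAm" -> buffer=rnKXJb???OBcffljvLAm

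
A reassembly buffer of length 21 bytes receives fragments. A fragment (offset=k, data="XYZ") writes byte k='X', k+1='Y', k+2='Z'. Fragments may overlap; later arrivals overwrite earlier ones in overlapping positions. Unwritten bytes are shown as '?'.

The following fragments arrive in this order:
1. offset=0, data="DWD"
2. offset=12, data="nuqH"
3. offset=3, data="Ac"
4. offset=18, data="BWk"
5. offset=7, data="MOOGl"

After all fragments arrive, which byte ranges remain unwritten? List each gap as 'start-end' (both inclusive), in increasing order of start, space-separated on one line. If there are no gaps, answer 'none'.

Answer: 5-6 16-17

Derivation:
Fragment 1: offset=0 len=3
Fragment 2: offset=12 len=4
Fragment 3: offset=3 len=2
Fragment 4: offset=18 len=3
Fragment 5: offset=7 len=5
Gaps: 5-6 16-17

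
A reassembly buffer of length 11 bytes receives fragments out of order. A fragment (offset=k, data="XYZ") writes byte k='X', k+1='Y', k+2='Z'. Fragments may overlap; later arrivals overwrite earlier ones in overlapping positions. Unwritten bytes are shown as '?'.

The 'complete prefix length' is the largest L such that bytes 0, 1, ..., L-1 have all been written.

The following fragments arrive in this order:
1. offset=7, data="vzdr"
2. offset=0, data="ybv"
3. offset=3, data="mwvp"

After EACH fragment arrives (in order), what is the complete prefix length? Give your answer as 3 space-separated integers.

Answer: 0 3 11

Derivation:
Fragment 1: offset=7 data="vzdr" -> buffer=???????vzdr -> prefix_len=0
Fragment 2: offset=0 data="ybv" -> buffer=ybv????vzdr -> prefix_len=3
Fragment 3: offset=3 data="mwvp" -> buffer=ybvmwvpvzdr -> prefix_len=11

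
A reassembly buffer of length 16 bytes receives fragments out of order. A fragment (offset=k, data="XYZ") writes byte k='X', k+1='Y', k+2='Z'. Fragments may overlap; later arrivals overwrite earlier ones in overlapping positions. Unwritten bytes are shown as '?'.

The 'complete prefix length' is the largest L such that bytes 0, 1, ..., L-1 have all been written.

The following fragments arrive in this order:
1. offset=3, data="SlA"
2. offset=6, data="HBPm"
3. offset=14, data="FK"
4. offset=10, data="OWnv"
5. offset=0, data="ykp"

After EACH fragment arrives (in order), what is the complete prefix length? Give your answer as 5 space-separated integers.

Fragment 1: offset=3 data="SlA" -> buffer=???SlA?????????? -> prefix_len=0
Fragment 2: offset=6 data="HBPm" -> buffer=???SlAHBPm?????? -> prefix_len=0
Fragment 3: offset=14 data="FK" -> buffer=???SlAHBPm????FK -> prefix_len=0
Fragment 4: offset=10 data="OWnv" -> buffer=???SlAHBPmOWnvFK -> prefix_len=0
Fragment 5: offset=0 data="ykp" -> buffer=ykpSlAHBPmOWnvFK -> prefix_len=16

Answer: 0 0 0 0 16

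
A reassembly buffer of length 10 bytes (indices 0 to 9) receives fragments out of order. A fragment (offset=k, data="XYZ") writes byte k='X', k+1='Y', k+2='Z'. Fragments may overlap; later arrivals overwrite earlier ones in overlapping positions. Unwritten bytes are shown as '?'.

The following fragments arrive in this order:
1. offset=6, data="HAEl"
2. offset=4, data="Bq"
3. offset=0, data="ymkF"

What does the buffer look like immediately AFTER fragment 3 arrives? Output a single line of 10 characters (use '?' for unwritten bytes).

Fragment 1: offset=6 data="HAEl" -> buffer=??????HAEl
Fragment 2: offset=4 data="Bq" -> buffer=????BqHAEl
Fragment 3: offset=0 data="ymkF" -> buffer=ymkFBqHAEl

Answer: ymkFBqHAEl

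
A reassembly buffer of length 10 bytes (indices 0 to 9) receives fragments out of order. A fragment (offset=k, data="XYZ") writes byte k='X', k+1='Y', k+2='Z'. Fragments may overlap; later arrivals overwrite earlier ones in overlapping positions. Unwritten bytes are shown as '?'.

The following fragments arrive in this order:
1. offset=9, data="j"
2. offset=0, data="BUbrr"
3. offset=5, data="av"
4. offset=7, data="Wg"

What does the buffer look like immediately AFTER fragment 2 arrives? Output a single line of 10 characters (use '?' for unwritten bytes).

Answer: BUbrr????j

Derivation:
Fragment 1: offset=9 data="j" -> buffer=?????????j
Fragment 2: offset=0 data="BUbrr" -> buffer=BUbrr????j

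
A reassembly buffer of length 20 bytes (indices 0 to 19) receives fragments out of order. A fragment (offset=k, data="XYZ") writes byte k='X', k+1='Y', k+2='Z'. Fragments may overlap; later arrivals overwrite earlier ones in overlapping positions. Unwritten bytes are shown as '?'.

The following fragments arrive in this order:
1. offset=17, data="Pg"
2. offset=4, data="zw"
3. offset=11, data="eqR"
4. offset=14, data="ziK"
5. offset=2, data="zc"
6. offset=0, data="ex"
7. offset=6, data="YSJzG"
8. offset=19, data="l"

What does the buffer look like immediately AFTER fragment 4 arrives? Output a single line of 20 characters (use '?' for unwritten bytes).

Fragment 1: offset=17 data="Pg" -> buffer=?????????????????Pg?
Fragment 2: offset=4 data="zw" -> buffer=????zw???????????Pg?
Fragment 3: offset=11 data="eqR" -> buffer=????zw?????eqR???Pg?
Fragment 4: offset=14 data="ziK" -> buffer=????zw?????eqRziKPg?

Answer: ????zw?????eqRziKPg?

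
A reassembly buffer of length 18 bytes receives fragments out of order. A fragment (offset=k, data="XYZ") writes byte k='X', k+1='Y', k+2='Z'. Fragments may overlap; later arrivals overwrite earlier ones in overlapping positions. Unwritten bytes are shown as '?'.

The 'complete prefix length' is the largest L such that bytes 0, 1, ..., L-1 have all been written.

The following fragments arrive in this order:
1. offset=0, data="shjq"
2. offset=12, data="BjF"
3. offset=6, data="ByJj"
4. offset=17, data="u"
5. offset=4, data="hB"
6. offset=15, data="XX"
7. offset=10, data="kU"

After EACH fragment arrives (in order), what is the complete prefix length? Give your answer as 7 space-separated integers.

Fragment 1: offset=0 data="shjq" -> buffer=shjq?????????????? -> prefix_len=4
Fragment 2: offset=12 data="BjF" -> buffer=shjq????????BjF??? -> prefix_len=4
Fragment 3: offset=6 data="ByJj" -> buffer=shjq??ByJj??BjF??? -> prefix_len=4
Fragment 4: offset=17 data="u" -> buffer=shjq??ByJj??BjF??u -> prefix_len=4
Fragment 5: offset=4 data="hB" -> buffer=shjqhBByJj??BjF??u -> prefix_len=10
Fragment 6: offset=15 data="XX" -> buffer=shjqhBByJj??BjFXXu -> prefix_len=10
Fragment 7: offset=10 data="kU" -> buffer=shjqhBByJjkUBjFXXu -> prefix_len=18

Answer: 4 4 4 4 10 10 18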